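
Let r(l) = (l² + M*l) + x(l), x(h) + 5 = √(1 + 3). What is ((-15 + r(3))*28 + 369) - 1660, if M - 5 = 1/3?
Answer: -1095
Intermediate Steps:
x(h) = -3 (x(h) = -5 + √(1 + 3) = -5 + √4 = -5 + 2 = -3)
M = 16/3 (M = 5 + 1/3 = 5 + 1*(⅓) = 5 + ⅓ = 16/3 ≈ 5.3333)
r(l) = -3 + l² + 16*l/3 (r(l) = (l² + 16*l/3) - 3 = -3 + l² + 16*l/3)
((-15 + r(3))*28 + 369) - 1660 = ((-15 + (-3 + 3² + (16/3)*3))*28 + 369) - 1660 = ((-15 + (-3 + 9 + 16))*28 + 369) - 1660 = ((-15 + 22)*28 + 369) - 1660 = (7*28 + 369) - 1660 = (196 + 369) - 1660 = 565 - 1660 = -1095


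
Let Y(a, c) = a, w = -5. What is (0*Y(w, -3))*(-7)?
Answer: 0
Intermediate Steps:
(0*Y(w, -3))*(-7) = (0*(-5))*(-7) = 0*(-7) = 0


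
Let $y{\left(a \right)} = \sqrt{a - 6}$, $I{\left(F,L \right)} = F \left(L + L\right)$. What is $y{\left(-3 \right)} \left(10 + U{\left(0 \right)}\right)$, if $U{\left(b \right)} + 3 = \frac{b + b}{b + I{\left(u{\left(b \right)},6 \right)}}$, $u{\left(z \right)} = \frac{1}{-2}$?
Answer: $21 i \approx 21.0 i$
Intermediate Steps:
$u{\left(z \right)} = - \frac{1}{2}$
$I{\left(F,L \right)} = 2 F L$ ($I{\left(F,L \right)} = F 2 L = 2 F L$)
$U{\left(b \right)} = -3 + \frac{2 b}{-6 + b}$ ($U{\left(b \right)} = -3 + \frac{b + b}{b + 2 \left(- \frac{1}{2}\right) 6} = -3 + \frac{2 b}{b - 6} = -3 + \frac{2 b}{-6 + b}$)
$y{\left(a \right)} = \sqrt{-6 + a}$
$y{\left(-3 \right)} \left(10 + U{\left(0 \right)}\right) = \sqrt{-6 - 3} \left(10 + \frac{18 - 0}{-6 + 0}\right) = \sqrt{-9} \left(10 + \frac{18 + 0}{-6}\right) = 3 i \left(10 - 3\right) = 3 i 7 = 21 i$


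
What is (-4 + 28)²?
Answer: 576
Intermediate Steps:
(-4 + 28)² = 24² = 576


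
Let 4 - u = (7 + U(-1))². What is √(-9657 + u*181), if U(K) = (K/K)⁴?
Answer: I*√20517 ≈ 143.24*I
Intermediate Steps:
U(K) = 1 (U(K) = 1⁴ = 1)
u = -60 (u = 4 - (7 + 1)² = 4 - 1*8² = 4 - 1*64 = 4 - 64 = -60)
√(-9657 + u*181) = √(-9657 - 60*181) = √(-9657 - 10860) = √(-20517) = I*√20517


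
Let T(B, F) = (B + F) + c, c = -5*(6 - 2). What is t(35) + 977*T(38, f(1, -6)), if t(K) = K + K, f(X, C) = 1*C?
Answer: 11794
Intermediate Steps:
f(X, C) = C
t(K) = 2*K
c = -20 (c = -5*4 = -20)
T(B, F) = -20 + B + F (T(B, F) = (B + F) - 20 = -20 + B + F)
t(35) + 977*T(38, f(1, -6)) = 2*35 + 977*(-20 + 38 - 6) = 70 + 977*12 = 70 + 11724 = 11794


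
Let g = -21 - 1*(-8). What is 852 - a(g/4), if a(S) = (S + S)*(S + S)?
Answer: 3239/4 ≈ 809.75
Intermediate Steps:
g = -13 (g = -21 + 8 = -13)
a(S) = 4*S**2 (a(S) = (2*S)*(2*S) = 4*S**2)
852 - a(g/4) = 852 - 4*(-13/4)**2 = 852 - 4*169/16 = 852 - 1*169/4 = 852 - 169/4 = 3239/4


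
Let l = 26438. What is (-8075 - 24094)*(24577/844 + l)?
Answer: -718599132081/844 ≈ -8.5142e+8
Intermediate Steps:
(-8075 - 24094)*(24577/844 + l) = (-8075 - 24094)*(24577/844 + 26438) = -32169*(24577*(1/844) + 26438) = -32169*(24577/844 + 26438) = -32169*22338249/844 = -718599132081/844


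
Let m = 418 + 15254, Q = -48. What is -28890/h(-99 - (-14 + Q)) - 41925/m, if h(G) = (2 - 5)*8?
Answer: 6274415/5224 ≈ 1201.1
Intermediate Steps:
m = 15672
h(G) = -24 (h(G) = -3*8 = -24)
-28890/h(-99 - (-14 + Q)) - 41925/m = -28890/(-24) - 41925/15672 = -28890*(-1/24) - 41925*1/15672 = 4815/4 - 13975/5224 = 6274415/5224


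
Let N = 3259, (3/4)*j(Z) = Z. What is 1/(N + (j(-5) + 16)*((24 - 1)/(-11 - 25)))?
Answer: 27/87832 ≈ 0.00030740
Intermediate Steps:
j(Z) = 4*Z/3
1/(N + (j(-5) + 16)*((24 - 1)/(-11 - 25))) = 1/(3259 + ((4/3)*(-5) + 16)*((24 - 1)/(-11 - 25))) = 1/(3259 + (-20/3 + 16)*(23/(-36))) = 1/(3259 + 28*(23*(-1/36))/3) = 1/(3259 + (28/3)*(-23/36)) = 1/(3259 - 161/27) = 1/(87832/27) = 27/87832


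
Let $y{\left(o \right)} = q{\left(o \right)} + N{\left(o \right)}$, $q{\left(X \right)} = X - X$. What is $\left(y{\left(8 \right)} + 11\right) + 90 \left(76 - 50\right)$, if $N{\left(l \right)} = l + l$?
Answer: $2367$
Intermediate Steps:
$q{\left(X \right)} = 0$
$N{\left(l \right)} = 2 l$
$y{\left(o \right)} = 2 o$ ($y{\left(o \right)} = 0 + 2 o = 2 o$)
$\left(y{\left(8 \right)} + 11\right) + 90 \left(76 - 50\right) = \left(2 \cdot 8 + 11\right) + 90 \left(76 - 50\right) = \left(16 + 11\right) + 90 \left(76 - 50\right) = 27 + 90 \cdot 26 = 27 + 2340 = 2367$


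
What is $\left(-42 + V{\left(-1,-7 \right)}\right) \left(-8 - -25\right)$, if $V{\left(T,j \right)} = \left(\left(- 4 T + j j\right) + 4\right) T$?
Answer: $-1683$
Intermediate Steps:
$V{\left(T,j \right)} = T \left(4 + j^{2} - 4 T\right)$ ($V{\left(T,j \right)} = \left(\left(- 4 T + j^{2}\right) + 4\right) T = \left(\left(j^{2} - 4 T\right) + 4\right) T = \left(4 + j^{2} - 4 T\right) T = T \left(4 + j^{2} - 4 T\right)$)
$\left(-42 + V{\left(-1,-7 \right)}\right) \left(-8 - -25\right) = \left(-42 - \left(4 + \left(-7\right)^{2} - -4\right)\right) \left(-8 - -25\right) = \left(-42 - \left(4 + 49 + 4\right)\right) \left(-8 + 25\right) = \left(-42 - 57\right) 17 = \left(-99\right) 17 = -1683$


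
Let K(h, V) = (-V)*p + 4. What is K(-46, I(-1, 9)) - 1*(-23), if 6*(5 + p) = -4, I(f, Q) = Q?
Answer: 78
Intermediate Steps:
p = -17/3 (p = -5 + (1/6)*(-4) = -5 - 2/3 = -17/3 ≈ -5.6667)
K(h, V) = 4 + 17*V/3 (K(h, V) = -V*(-17/3) + 4 = 17*V/3 + 4 = 4 + 17*V/3)
K(-46, I(-1, 9)) - 1*(-23) = (4 + (17/3)*9) - 1*(-23) = (4 + 51) + 23 = 55 + 23 = 78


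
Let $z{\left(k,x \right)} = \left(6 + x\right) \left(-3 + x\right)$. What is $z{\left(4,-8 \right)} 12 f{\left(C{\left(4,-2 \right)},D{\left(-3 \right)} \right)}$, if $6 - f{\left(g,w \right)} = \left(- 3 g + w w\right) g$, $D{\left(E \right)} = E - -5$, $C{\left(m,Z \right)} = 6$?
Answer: $23760$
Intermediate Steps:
$D{\left(E \right)} = 5 + E$ ($D{\left(E \right)} = E + 5 = 5 + E$)
$f{\left(g,w \right)} = 6 - g \left(w^{2} - 3 g\right)$ ($f{\left(g,w \right)} = 6 - \left(- 3 g + w w\right) g = 6 - \left(- 3 g + w^{2}\right) g = 6 - \left(w^{2} - 3 g\right) g = 6 - g \left(w^{2} - 3 g\right)$)
$z{\left(k,x \right)} = \left(-3 + x\right) \left(6 + x\right)$
$z{\left(4,-8 \right)} 12 f{\left(C{\left(4,-2 \right)},D{\left(-3 \right)} \right)} = \left(-18 + \left(-8\right)^{2} + 3 \left(-8\right)\right) 12 \left(6 + 3 \cdot 6^{2} - 6 \left(5 - 3\right)^{2}\right) = \left(-18 + 64 - 24\right) 12 \left(6 + 3 \cdot 36 - 6 \cdot 2^{2}\right) = 22 \cdot 12 \left(6 + 108 - 6 \cdot 4\right) = 264 \left(6 + 108 - 24\right) = 264 \cdot 90 = 23760$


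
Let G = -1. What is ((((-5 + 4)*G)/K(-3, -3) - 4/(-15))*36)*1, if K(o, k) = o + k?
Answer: 18/5 ≈ 3.6000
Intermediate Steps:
K(o, k) = k + o
((((-5 + 4)*G)/K(-3, -3) - 4/(-15))*36)*1 = ((((-5 + 4)*(-1))/(-3 - 3) - 4/(-15))*36)*1 = ((-1*(-1)/(-6) - 4*(-1/15))*36)*1 = ((1*(-1/6) + 4/15)*36)*1 = ((-1/6 + 4/15)*36)*1 = ((1/10)*36)*1 = (18/5)*1 = 18/5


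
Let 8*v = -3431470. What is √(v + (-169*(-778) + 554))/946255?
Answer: I*√1187591/1892510 ≈ 0.00057583*I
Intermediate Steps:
v = -1715735/4 (v = (⅛)*(-3431470) = -1715735/4 ≈ -4.2893e+5)
√(v + (-169*(-778) + 554))/946255 = √(-1715735/4 + (-169*(-778) + 554))/946255 = √(-1715735/4 + (131482 + 554))*(1/946255) = √(-1715735/4 + 132036)*(1/946255) = √(-1187591/4)*(1/946255) = (I*√1187591/2)*(1/946255) = I*√1187591/1892510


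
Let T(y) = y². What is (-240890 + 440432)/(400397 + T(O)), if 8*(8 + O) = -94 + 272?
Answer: 3192672/6409601 ≈ 0.49811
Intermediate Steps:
O = 57/4 (O = -8 + (-94 + 272)/8 = -8 + (⅛)*178 = -8 + 89/4 = 57/4 ≈ 14.250)
(-240890 + 440432)/(400397 + T(O)) = (-240890 + 440432)/(400397 + (57/4)²) = 199542/(400397 + 3249/16) = 199542/(6409601/16) = 199542*(16/6409601) = 3192672/6409601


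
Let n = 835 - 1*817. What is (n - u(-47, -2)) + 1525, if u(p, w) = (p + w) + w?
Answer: 1594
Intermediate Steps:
u(p, w) = p + 2*w
n = 18 (n = 835 - 817 = 18)
(n - u(-47, -2)) + 1525 = (18 - (-47 + 2*(-2))) + 1525 = (18 - (-47 - 4)) + 1525 = (18 - 1*(-51)) + 1525 = (18 + 51) + 1525 = 69 + 1525 = 1594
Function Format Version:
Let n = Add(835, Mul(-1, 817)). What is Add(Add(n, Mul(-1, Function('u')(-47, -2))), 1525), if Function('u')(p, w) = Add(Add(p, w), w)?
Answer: 1594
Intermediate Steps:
Function('u')(p, w) = Add(p, Mul(2, w))
n = 18 (n = Add(835, -817) = 18)
Add(Add(n, Mul(-1, Function('u')(-47, -2))), 1525) = Add(Add(18, Mul(-1, Add(-47, Mul(2, -2)))), 1525) = Add(Add(18, Mul(-1, Add(-47, -4))), 1525) = Add(Add(18, Mul(-1, -51)), 1525) = Add(Add(18, 51), 1525) = Add(69, 1525) = 1594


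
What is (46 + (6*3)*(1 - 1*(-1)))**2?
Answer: 6724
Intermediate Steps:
(46 + (6*3)*(1 - 1*(-1)))**2 = (46 + 18*(1 + 1))**2 = (46 + 18*2)**2 = (46 + 36)**2 = 82**2 = 6724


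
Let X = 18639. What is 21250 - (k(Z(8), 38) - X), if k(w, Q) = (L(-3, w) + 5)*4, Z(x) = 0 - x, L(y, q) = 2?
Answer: 39861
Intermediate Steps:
Z(x) = -x
k(w, Q) = 28 (k(w, Q) = (2 + 5)*4 = 7*4 = 28)
21250 - (k(Z(8), 38) - X) = 21250 - (28 - 1*18639) = 21250 - (28 - 18639) = 21250 - 1*(-18611) = 21250 + 18611 = 39861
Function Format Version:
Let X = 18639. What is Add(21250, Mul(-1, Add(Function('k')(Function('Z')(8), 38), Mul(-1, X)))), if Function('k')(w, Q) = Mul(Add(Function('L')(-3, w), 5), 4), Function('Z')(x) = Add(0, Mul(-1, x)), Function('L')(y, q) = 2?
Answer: 39861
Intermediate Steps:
Function('Z')(x) = Mul(-1, x)
Function('k')(w, Q) = 28 (Function('k')(w, Q) = Mul(Add(2, 5), 4) = Mul(7, 4) = 28)
Add(21250, Mul(-1, Add(Function('k')(Function('Z')(8), 38), Mul(-1, X)))) = Add(21250, Mul(-1, Add(28, Mul(-1, 18639)))) = Add(21250, Mul(-1, Add(28, -18639))) = Add(21250, Mul(-1, -18611)) = Add(21250, 18611) = 39861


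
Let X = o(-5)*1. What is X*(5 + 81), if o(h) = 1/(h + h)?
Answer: -43/5 ≈ -8.6000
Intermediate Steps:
o(h) = 1/(2*h)
X = -⅒ (X = ((½)/(-5))*1 = ((½)*(-⅕))*1 = -⅒*1 = -⅒ ≈ -0.10000)
X*(5 + 81) = -(5 + 81)/10 = -⅒*86 = -43/5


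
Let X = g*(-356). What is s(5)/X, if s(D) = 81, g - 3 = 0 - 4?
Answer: 81/356 ≈ 0.22753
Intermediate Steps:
g = -1 (g = 3 + (0 - 4) = 3 - 4 = -1)
X = 356 (X = -1*(-356) = 356)
s(5)/X = 81/356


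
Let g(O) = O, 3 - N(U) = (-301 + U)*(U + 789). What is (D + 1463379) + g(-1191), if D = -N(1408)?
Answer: 3894264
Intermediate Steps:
N(U) = 3 - (-301 + U)*(789 + U) (N(U) = 3 - (-301 + U)*(U + 789) = 3 - (-301 + U)*(789 + U))
D = 2432076 (D = -(237492 - 1*1408² - 488*1408) = -(237492 - 1*1982464 - 687104) = -(237492 - 1982464 - 687104) = -1*(-2432076) = 2432076)
(D + 1463379) + g(-1191) = (2432076 + 1463379) - 1191 = 3895455 - 1191 = 3894264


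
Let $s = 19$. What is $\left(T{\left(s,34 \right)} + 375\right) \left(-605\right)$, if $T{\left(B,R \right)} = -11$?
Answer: $-220220$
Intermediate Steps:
$\left(T{\left(s,34 \right)} + 375\right) \left(-605\right) = \left(-11 + 375\right) \left(-605\right) = 364 \left(-605\right) = -220220$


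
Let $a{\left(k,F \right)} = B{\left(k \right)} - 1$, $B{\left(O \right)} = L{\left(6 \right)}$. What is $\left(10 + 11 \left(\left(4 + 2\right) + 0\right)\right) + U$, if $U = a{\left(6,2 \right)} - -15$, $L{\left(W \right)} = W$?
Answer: $96$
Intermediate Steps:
$B{\left(O \right)} = 6$
$a{\left(k,F \right)} = 5$ ($a{\left(k,F \right)} = 6 - 1 = 5$)
$U = 20$ ($U = 5 - -15 = 5 + 15 = 20$)
$\left(10 + 11 \left(\left(4 + 2\right) + 0\right)\right) + U = \left(10 + 11 \left(\left(4 + 2\right) + 0\right)\right) + 20 = \left(10 + 11 \left(6 + 0\right)\right) + 20 = \left(10 + 11 \cdot 6\right) + 20 = \left(10 + 66\right) + 20 = 76 + 20 = 96$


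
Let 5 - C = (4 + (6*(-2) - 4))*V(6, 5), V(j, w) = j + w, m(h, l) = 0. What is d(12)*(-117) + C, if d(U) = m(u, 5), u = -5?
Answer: 137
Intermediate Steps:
d(U) = 0
C = 137 (C = 5 - (4 + (6*(-2) - 4))*(6 + 5) = 5 - (4 + (-12 - 4))*11 = 5 - (4 - 16)*11 = 5 - (-12)*11 = 5 - 1*(-132) = 5 + 132 = 137)
d(12)*(-117) + C = 0*(-117) + 137 = 0 + 137 = 137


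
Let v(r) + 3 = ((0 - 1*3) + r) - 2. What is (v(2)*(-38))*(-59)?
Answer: -13452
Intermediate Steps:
v(r) = -8 + r (v(r) = -3 + (((0 - 1*3) + r) - 2) = -3 + (((0 - 3) + r) - 2) = -3 + ((-3 + r) - 2) = -3 + (-5 + r) = -8 + r)
(v(2)*(-38))*(-59) = ((-8 + 2)*(-38))*(-59) = -6*(-38)*(-59) = 228*(-59) = -13452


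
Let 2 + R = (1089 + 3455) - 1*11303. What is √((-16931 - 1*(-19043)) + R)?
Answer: I*√4649 ≈ 68.184*I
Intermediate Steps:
R = -6761 (R = -2 + ((1089 + 3455) - 1*11303) = -2 + (4544 - 11303) = -2 - 6759 = -6761)
√((-16931 - 1*(-19043)) + R) = √((-16931 - 1*(-19043)) - 6761) = √((-16931 + 19043) - 6761) = √(2112 - 6761) = √(-4649) = I*√4649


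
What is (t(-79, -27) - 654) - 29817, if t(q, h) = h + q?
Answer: -30577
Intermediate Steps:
(t(-79, -27) - 654) - 29817 = ((-27 - 79) - 654) - 29817 = (-106 - 654) - 29817 = -760 - 29817 = -30577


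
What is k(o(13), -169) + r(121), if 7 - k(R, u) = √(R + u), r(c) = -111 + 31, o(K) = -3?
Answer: -73 - 2*I*√43 ≈ -73.0 - 13.115*I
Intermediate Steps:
r(c) = -80
k(R, u) = 7 - √(R + u)
k(o(13), -169) + r(121) = (7 - √(-3 - 169)) - 80 = (7 - √(-172)) - 80 = (7 - 2*I*√43) - 80 = -73 - 2*I*√43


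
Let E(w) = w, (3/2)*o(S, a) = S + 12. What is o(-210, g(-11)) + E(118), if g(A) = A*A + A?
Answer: -14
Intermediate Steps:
g(A) = A + A**2 (g(A) = A**2 + A = A + A**2)
o(S, a) = 8 + 2*S/3 (o(S, a) = 2*(S + 12)/3 = 2*(12 + S)/3 = 8 + 2*S/3)
o(-210, g(-11)) + E(118) = (8 + (2/3)*(-210)) + 118 = (8 - 140) + 118 = -132 + 118 = -14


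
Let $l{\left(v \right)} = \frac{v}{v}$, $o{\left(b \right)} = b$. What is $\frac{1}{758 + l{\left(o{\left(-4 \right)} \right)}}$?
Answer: $\frac{1}{759} \approx 0.0013175$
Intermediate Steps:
$l{\left(v \right)} = 1$
$\frac{1}{758 + l{\left(o{\left(-4 \right)} \right)}} = \frac{1}{758 + 1} = \frac{1}{759}$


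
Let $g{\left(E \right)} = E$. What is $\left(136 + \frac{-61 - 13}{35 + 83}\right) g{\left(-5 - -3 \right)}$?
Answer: $- \frac{15974}{59} \approx -270.75$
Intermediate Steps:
$\left(136 + \frac{-61 - 13}{35 + 83}\right) g{\left(-5 - -3 \right)} = \left(136 + \frac{-61 - 13}{35 + 83}\right) \left(-5 - -3\right) = \left(136 - \frac{74}{118}\right) \left(-5 + 3\right) = \left(136 - \frac{37}{59}\right) \left(-2\right) = \frac{7987}{59} \left(-2\right) = - \frac{15974}{59}$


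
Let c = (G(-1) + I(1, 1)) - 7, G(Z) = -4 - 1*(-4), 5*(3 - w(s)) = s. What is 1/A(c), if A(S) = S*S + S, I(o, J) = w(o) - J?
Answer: 25/546 ≈ 0.045788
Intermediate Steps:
w(s) = 3 - s/5
I(o, J) = 3 - J - o/5 (I(o, J) = (3 - o/5) - J = 3 - J - o/5)
G(Z) = 0 (G(Z) = -4 + 4 = 0)
c = -26/5 (c = (0 + (3 - 1*1 - ⅕*1)) - 7 = (0 + (3 - 1 - ⅕)) - 7 = (0 + 9/5) - 7 = 9/5 - 7 = -26/5 ≈ -5.2000)
A(S) = S + S² (A(S) = S² + S = S + S²)
1/A(c) = 1/(-26*(1 - 26/5)/5) = 1/(-26/5*(-21/5)) = 1/(546/25) = 25/546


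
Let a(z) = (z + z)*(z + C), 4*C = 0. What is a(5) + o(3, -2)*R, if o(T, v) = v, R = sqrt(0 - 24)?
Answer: 50 - 4*I*sqrt(6) ≈ 50.0 - 9.798*I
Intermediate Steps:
C = 0 (C = (1/4)*0 = 0)
a(z) = 2*z**2 (a(z) = (z + z)*(z + 0) = (2*z)*z = 2*z**2)
R = 2*I*sqrt(6) (R = sqrt(-24) = 2*I*sqrt(6) ≈ 4.899*I)
a(5) + o(3, -2)*R = 2*5**2 - 4*I*sqrt(6) = 2*25 - 4*I*sqrt(6) = 50 - 4*I*sqrt(6)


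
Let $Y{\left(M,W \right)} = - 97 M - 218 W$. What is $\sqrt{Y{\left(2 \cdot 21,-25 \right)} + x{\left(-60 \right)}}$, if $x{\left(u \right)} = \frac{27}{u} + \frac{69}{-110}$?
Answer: $\frac{\sqrt{16636565}}{110} \approx 37.08$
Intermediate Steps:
$x{\left(u \right)} = - \frac{69}{110} + \frac{27}{u}$ ($x{\left(u \right)} = \frac{27}{u} + 69 \left(- \frac{1}{110}\right) = \frac{27}{u} - \frac{69}{110} = - \frac{69}{110} + \frac{27}{u}$)
$Y{\left(M,W \right)} = - 218 W - 97 M$
$\sqrt{Y{\left(2 \cdot 21,-25 \right)} + x{\left(-60 \right)}} = \sqrt{\left(\left(-218\right) \left(-25\right) - 97 \cdot 2 \cdot 21\right) - \left(\frac{69}{110} - \frac{27}{-60}\right)} = \sqrt{\left(5450 - 4074\right) + \left(- \frac{69}{110} + 27 \left(- \frac{1}{60}\right)\right)} = \sqrt{\left(5450 - 4074\right) - \frac{237}{220}} = \sqrt{1376 - \frac{237}{220}} = \sqrt{\frac{302483}{220}} = \frac{\sqrt{16636565}}{110}$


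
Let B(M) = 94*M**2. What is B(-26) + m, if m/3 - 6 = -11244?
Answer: 29830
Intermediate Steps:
m = -33714 (m = 18 + 3*(-11244) = 18 - 33732 = -33714)
B(-26) + m = 94*(-26)**2 - 33714 = 94*676 - 33714 = 63544 - 33714 = 29830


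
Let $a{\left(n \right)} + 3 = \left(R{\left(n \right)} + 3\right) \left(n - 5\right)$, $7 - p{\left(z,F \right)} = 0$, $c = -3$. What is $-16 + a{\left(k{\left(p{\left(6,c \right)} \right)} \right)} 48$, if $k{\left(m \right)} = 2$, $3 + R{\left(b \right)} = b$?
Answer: $-448$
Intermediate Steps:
$p{\left(z,F \right)} = 7$ ($p{\left(z,F \right)} = 7 - 0 = 7 + 0 = 7$)
$R{\left(b \right)} = -3 + b$
$a{\left(n \right)} = -3 + n \left(-5 + n\right)$ ($a{\left(n \right)} = -3 + \left(\left(-3 + n\right) + 3\right) \left(n - 5\right) = -3 + n \left(-5 + n\right)$)
$-16 + a{\left(k{\left(p{\left(6,c \right)} \right)} \right)} 48 = -16 + \left(-3 + 2^{2} - 10\right) 48 = -16 + \left(-3 + 4 - 10\right) 48 = -16 - 432 = -448$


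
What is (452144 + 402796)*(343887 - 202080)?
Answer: 121236476580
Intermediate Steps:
(452144 + 402796)*(343887 - 202080) = 854940*141807 = 121236476580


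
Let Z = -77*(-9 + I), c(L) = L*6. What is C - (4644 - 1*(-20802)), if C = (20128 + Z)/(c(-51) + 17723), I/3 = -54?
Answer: -443159687/17417 ≈ -25444.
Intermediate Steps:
c(L) = 6*L
I = -162 (I = 3*(-54) = -162)
Z = 13167 (Z = -77*(-9 - 162) = -77*(-171) = 13167)
C = 33295/17417 (C = (20128 + 13167)/(6*(-51) + 17723) = 33295/(-306 + 17723) = 33295/17417 ≈ 1.9116)
C - (4644 - 1*(-20802)) = 33295/17417 - (4644 - 1*(-20802)) = 33295/17417 - (4644 + 20802) = 33295/17417 - 1*25446 = 33295/17417 - 25446 = -443159687/17417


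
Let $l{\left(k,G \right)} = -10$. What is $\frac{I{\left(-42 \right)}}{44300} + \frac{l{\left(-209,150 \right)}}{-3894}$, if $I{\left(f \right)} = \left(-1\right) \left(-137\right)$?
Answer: $\frac{488239}{86252100} \approx 0.0056606$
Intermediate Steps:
$I{\left(f \right)} = 137$
$\frac{I{\left(-42 \right)}}{44300} + \frac{l{\left(-209,150 \right)}}{-3894} = \frac{137}{44300} - \frac{10}{-3894} = 137 \cdot \frac{1}{44300} - - \frac{5}{1947} = \frac{137}{44300} + \frac{5}{1947} = \frac{488239}{86252100}$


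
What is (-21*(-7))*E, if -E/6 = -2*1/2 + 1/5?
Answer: 3528/5 ≈ 705.60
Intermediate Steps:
E = 24/5 (E = -6*(-2*1/2 + 1/5) = -6*(-2*½ + 1*(⅕)) = -6*(-1 + ⅕) = -6*(-⅘) = 24/5 ≈ 4.8000)
(-21*(-7))*E = -21*(-7)*(24/5) = 147*(24/5) = 3528/5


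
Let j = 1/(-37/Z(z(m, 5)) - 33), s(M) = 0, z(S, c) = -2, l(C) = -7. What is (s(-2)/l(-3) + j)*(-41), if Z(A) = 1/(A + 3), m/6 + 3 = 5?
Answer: 41/70 ≈ 0.58571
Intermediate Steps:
m = 12 (m = -18 + 6*5 = -18 + 30 = 12)
Z(A) = 1/(3 + A)
j = -1/70 (j = 1/(-37/(1/(3 - 2)) - 33) = 1/(-37/(1/1) - 33) = 1/(-37/1 - 33) = 1/(-37*1 - 33) = 1/(-37 - 33) = 1/(-70) = -1/70 ≈ -0.014286)
(s(-2)/l(-3) + j)*(-41) = (0/(-7) - 1/70)*(-41) = (0*(-1/7) - 1/70)*(-41) = (0 - 1/70)*(-41) = -1/70*(-41) = 41/70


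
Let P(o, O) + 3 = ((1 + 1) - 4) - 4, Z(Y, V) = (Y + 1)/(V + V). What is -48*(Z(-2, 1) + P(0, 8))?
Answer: 456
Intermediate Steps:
Z(Y, V) = (1 + Y)/(2*V) (Z(Y, V) = (1 + Y)/((2*V)) = (1 + Y)*(1/(2*V)) = (1 + Y)/(2*V))
P(o, O) = -9 (P(o, O) = -3 + (((1 + 1) - 4) - 4) = -3 + ((2 - 4) - 4) = -3 + (-2 - 4) = -3 - 6 = -9)
-48*(Z(-2, 1) + P(0, 8)) = -48*((1/2)*(1 - 2)/1 - 9) = -48*((1/2)*1*(-1) - 9) = -48*(-1/2 - 9) = -48*(-19/2) = 456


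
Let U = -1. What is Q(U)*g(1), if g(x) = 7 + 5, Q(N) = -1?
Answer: -12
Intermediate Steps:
g(x) = 12
Q(U)*g(1) = -1*12 = -12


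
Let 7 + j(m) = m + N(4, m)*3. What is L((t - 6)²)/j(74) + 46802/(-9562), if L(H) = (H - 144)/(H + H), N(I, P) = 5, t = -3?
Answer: -4939049/1008108 ≈ -4.8993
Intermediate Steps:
L(H) = (-144 + H)/(2*H) (L(H) = (-144 + H)/((2*H)) = (-144 + H)*(1/(2*H)) = (-144 + H)/(2*H))
j(m) = 8 + m (j(m) = -7 + (m + 5*3) = -7 + (m + 15) = -7 + (15 + m) = 8 + m)
L((t - 6)²)/j(74) + 46802/(-9562) = ((-144 + (-3 - 6)²)/(2*((-3 - 6)²)))/(8 + 74) + 46802/(-9562) = ((-144 + (-9)²)/(2*((-9)²)))/82 + 46802*(-1/9562) = ((½)*(-144 + 81)/81)*(1/82) - 3343/683 = ((½)*(1/81)*(-63))*(1/82) - 3343/683 = -7/18*1/82 - 3343/683 = -7/1476 - 3343/683 = -4939049/1008108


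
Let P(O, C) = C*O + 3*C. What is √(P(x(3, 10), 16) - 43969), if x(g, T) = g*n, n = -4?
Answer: I*√44113 ≈ 210.03*I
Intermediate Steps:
x(g, T) = -4*g (x(g, T) = g*(-4) = -4*g)
P(O, C) = 3*C + C*O
√(P(x(3, 10), 16) - 43969) = √(16*(3 - 4*3) - 43969) = √(16*(3 - 12) - 43969) = √(16*(-9) - 43969) = √(-144 - 43969) = √(-44113) = I*√44113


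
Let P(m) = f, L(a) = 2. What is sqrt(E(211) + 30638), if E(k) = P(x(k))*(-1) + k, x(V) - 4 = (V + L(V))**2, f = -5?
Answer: sqrt(30854) ≈ 175.65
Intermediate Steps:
x(V) = 4 + (2 + V)**2 (x(V) = 4 + (V + 2)**2 = 4 + (2 + V)**2)
P(m) = -5
E(k) = 5 + k (E(k) = -5*(-1) + k = 5 + k)
sqrt(E(211) + 30638) = sqrt((5 + 211) + 30638) = sqrt(216 + 30638) = sqrt(30854)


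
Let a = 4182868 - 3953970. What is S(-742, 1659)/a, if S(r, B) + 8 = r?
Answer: -375/114449 ≈ -0.0032766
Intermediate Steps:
S(r, B) = -8 + r
a = 228898
S(-742, 1659)/a = (-8 - 742)/228898 = -750*1/228898 = -375/114449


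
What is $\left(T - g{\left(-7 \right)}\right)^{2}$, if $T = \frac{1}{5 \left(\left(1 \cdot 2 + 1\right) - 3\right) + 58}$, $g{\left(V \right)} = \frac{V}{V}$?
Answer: $\frac{3249}{3364} \approx 0.96581$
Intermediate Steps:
$g{\left(V \right)} = 1$
$T = \frac{1}{58}$ ($T = \frac{1}{5 \left(\left(2 + 1\right) - 3\right) + 58} = \frac{1}{5 \left(3 - 3\right) + 58} = \frac{1}{5 \cdot 0 + 58} = \frac{1}{0 + 58} = \frac{1}{58} \approx 0.017241$)
$\left(T - g{\left(-7 \right)}\right)^{2} = \left(\frac{1}{58} - 1\right)^{2} = \left(- \frac{57}{58}\right)^{2} = \frac{3249}{3364}$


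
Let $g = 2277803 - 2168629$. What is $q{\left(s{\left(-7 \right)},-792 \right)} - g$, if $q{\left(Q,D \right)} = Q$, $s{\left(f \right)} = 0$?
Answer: $-109174$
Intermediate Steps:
$g = 109174$
$q{\left(s{\left(-7 \right)},-792 \right)} - g = 0 - 109174 = -109174$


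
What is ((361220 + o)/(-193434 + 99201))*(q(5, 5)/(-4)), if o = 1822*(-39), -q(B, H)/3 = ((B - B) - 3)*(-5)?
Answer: -2176215/62822 ≈ -34.641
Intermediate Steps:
q(B, H) = -45 (q(B, H) = -3*((B - B) - 3)*(-5) = -3*(0 - 3)*(-5) = -(-9)*(-5) = -3*15 = -45)
o = -71058
((361220 + o)/(-193434 + 99201))*(q(5, 5)/(-4)) = ((361220 - 71058)/(-193434 + 99201))*(-45/(-4)) = (290162/(-94233))*(-45*(-1/4)) = (290162*(-1/94233))*(45/4) = -290162/94233*45/4 = -2176215/62822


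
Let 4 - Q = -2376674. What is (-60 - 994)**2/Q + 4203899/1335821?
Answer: 5737649594779/1587408191319 ≈ 3.6145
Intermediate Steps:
Q = 2376678 (Q = 4 - 1*(-2376674) = 4 + 2376674 = 2376678)
(-60 - 994)**2/Q + 4203899/1335821 = (-60 - 994)**2/2376678 + 4203899/1335821 = (-1054)**2*(1/2376678) + 4203899*(1/1335821) = 1110916*(1/2376678) + 4203899/1335821 = 555458/1188339 + 4203899/1335821 = 5737649594779/1587408191319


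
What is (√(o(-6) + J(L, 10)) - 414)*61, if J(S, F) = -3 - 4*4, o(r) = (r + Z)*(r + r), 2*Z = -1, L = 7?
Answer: -25254 + 61*√59 ≈ -24785.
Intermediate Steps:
Z = -½ (Z = (½)*(-1) = -½ ≈ -0.50000)
o(r) = 2*r*(-½ + r) (o(r) = (r - ½)*(r + r) = (-½ + r)*(2*r) = 2*r*(-½ + r))
J(S, F) = -19 (J(S, F) = -3 - 16 = -19)
(√(o(-6) + J(L, 10)) - 414)*61 = (√(-6*(-1 + 2*(-6)) - 19) - 414)*61 = (√(-6*(-1 - 12) - 19) - 414)*61 = (√(-6*(-13) - 19) - 414)*61 = (√(78 - 19) - 414)*61 = (√59 - 414)*61 = (-414 + √59)*61 = -25254 + 61*√59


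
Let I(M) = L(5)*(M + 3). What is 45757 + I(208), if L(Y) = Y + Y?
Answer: 47867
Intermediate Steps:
L(Y) = 2*Y
I(M) = 30 + 10*M (I(M) = (2*5)*(M + 3) = 10*(3 + M) = 30 + 10*M)
45757 + I(208) = 45757 + (30 + 10*208) = 45757 + (30 + 2080) = 45757 + 2110 = 47867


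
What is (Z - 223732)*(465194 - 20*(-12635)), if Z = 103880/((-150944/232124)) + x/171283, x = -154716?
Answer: -4196706770709734742/15244187 ≈ -2.7530e+11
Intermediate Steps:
Z = -2435246094109/15244187 (Z = 103880/((-150944/232124)) - 154716/171283 = 103880/((-150944*1/232124)) - 154716*1/171283 = 103880/(-37736/58031) - 154716/171283 = 103880*(-58031/37736) - 154716/171283 = -14217595/89 - 154716/171283 = -2435246094109/15244187 ≈ -1.5975e+5)
(Z - 223732)*(465194 - 20*(-12635)) = (-2435246094109/15244187 - 223732)*(465194 - 20*(-12635)) = -5845858539993*(465194 + 252700)/15244187 = -5845858539993/15244187*717894 = -4196706770709734742/15244187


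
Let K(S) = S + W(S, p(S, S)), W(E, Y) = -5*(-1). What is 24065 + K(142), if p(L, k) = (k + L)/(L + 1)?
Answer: 24212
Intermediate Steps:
p(L, k) = (L + k)/(1 + L)
W(E, Y) = 5
K(S) = 5 + S (K(S) = S + 5 = 5 + S)
24065 + K(142) = 24065 + (5 + 142) = 24065 + 147 = 24212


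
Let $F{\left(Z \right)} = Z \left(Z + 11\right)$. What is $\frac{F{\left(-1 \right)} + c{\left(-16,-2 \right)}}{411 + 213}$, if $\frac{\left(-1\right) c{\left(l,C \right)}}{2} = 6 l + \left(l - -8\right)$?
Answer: $\frac{33}{104} \approx 0.31731$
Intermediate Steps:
$F{\left(Z \right)} = Z \left(11 + Z\right)$
$c{\left(l,C \right)} = -16 - 14 l$ ($c{\left(l,C \right)} = - 2 \left(6 l + \left(l - -8\right)\right) = - 2 \left(6 l + \left(l + 8\right)\right) = - 2 \left(6 l + \left(8 + l\right)\right) = - 2 \left(8 + 7 l\right) = -16 - 14 l$)
$\frac{F{\left(-1 \right)} + c{\left(-16,-2 \right)}}{411 + 213} = \frac{- (11 - 1) - -208}{411 + 213} = \frac{\left(-1\right) 10 + \left(-16 + 224\right)}{624} = \left(-10 + 208\right) \frac{1}{624} = 198 \cdot \frac{1}{624} = \frac{33}{104}$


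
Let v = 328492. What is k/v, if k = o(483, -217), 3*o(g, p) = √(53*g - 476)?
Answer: √25123/985476 ≈ 0.00016084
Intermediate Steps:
o(g, p) = √(-476 + 53*g)/3 (o(g, p) = √(53*g - 476)/3 = √(-476 + 53*g)/3)
k = √25123/3 (k = √(-476 + 53*483)/3 = √(-476 + 25599)/3 = √25123/3 ≈ 52.834)
k/v = (√25123/3)/328492 = (√25123/3)*(1/328492) = √25123/985476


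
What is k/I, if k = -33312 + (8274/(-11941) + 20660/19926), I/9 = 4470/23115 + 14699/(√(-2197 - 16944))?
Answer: -4976368571794555510552/78479746965707987826045 - 19761598887367009045876*I*√19141/78479746965707987826045 ≈ -0.06341 - 34.837*I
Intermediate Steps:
I = 2682/1541 - 132291*I*√19141/19141 (I = 9*(4470/23115 + 14699/(√(-2197 - 16944))) = 9*(4470*(1/23115) + 14699/(√(-19141))) = 9*(298/1541 + 14699/((I*√19141))) = 9*(298/1541 + 14699*(-I*√19141/19141)) = 9*(298/1541 - 14699*I*√19141/19141) = 2682/1541 - 132291*I*√19141/19141 ≈ 1.7404 - 956.2*I)
k = -3963027195428/118968183 (k = -33312 + (8274*(-1/11941) + 20660*(1/19926)) = -33312 + (-8274/11941 + 10330/9963) = -33312 + 40916668/118968183 = -3963027195428/118968183 ≈ -33312.)
k/I = -3963027195428/(118968183*(2682/1541 - 132291*I*√19141/19141))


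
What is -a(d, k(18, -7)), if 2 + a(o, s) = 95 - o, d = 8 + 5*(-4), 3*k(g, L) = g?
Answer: -105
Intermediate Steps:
k(g, L) = g/3
d = -12 (d = 8 - 20 = -12)
a(o, s) = 93 - o (a(o, s) = -2 + (95 - o) = 93 - o)
-a(d, k(18, -7)) = -(93 - 1*(-12)) = -(93 + 12) = -1*105 = -105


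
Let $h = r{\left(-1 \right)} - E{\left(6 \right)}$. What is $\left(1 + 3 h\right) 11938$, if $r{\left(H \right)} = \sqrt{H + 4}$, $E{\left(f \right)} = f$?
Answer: $-202946 + 35814 \sqrt{3} \approx -1.4091 \cdot 10^{5}$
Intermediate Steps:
$r{\left(H \right)} = \sqrt{4 + H}$
$h = -6 + \sqrt{3}$ ($h = \sqrt{4 - 1} - 6 = \sqrt{3} - 6 = -6 + \sqrt{3} \approx -4.268$)
$\left(1 + 3 h\right) 11938 = \left(1 + 3 \left(-6 + \sqrt{3}\right)\right) 11938 = \left(1 - \left(18 - 3 \sqrt{3}\right)\right) 11938 = \left(-17 + 3 \sqrt{3}\right) 11938 = -202946 + 35814 \sqrt{3}$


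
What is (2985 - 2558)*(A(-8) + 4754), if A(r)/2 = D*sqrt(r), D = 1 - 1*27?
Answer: 2029958 - 44408*I*sqrt(2) ≈ 2.03e+6 - 62802.0*I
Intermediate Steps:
D = -26 (D = 1 - 27 = -26)
A(r) = -52*sqrt(r) (A(r) = 2*(-26*sqrt(r)) = -52*sqrt(r))
(2985 - 2558)*(A(-8) + 4754) = (2985 - 2558)*(-104*I*sqrt(2) + 4754) = 427*(-104*I*sqrt(2) + 4754) = 427*(4754 - 104*I*sqrt(2)) = 2029958 - 44408*I*sqrt(2)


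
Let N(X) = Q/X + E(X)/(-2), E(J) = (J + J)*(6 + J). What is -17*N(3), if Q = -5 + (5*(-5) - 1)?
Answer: 1904/3 ≈ 634.67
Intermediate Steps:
E(J) = 2*J*(6 + J) (E(J) = (2*J)*(6 + J) = 2*J*(6 + J))
Q = -31 (Q = -5 + (-25 - 1) = -5 - 26 = -31)
N(X) = -31/X - X*(6 + X) (N(X) = -31/X + (2*X*(6 + X))/(-2) = -31/X + (2*X*(6 + X))*(-½) = -31/X - X*(6 + X))
-17*N(3) = -17*(-31 + 3²*(-6 - 1*3))/3 = -17*(-31 + 9*(-6 - 3))/3 = -17*(-31 + 9*(-9))/3 = -17*(-31 - 81)/3 = -17*(-112)/3 = -17*(-112/3) = 1904/3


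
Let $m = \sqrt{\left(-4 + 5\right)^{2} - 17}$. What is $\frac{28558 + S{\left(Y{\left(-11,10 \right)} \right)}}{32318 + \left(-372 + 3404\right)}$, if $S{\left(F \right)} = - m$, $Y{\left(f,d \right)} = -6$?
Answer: $\frac{14279}{17675} - \frac{2 i}{17675} \approx 0.80786 - 0.00011315 i$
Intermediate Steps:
$m = 4 i$ ($m = \sqrt{1^{2} - 17} = \sqrt{1 - 17} = \sqrt{-16} = 4 i \approx 4.0 i$)
$S{\left(F \right)} = - 4 i$
$\frac{28558 + S{\left(Y{\left(-11,10 \right)} \right)}}{32318 + \left(-372 + 3404\right)} = \frac{28558 - 4 i}{32318 + \left(-372 + 3404\right)} = \frac{28558 - 4 i}{32318 + 3032} = \frac{28558 - 4 i}{35350} = \left(28558 - 4 i\right) \frac{1}{35350} = \frac{14279}{17675} - \frac{2 i}{17675}$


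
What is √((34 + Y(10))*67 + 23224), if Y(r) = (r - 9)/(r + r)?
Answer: √2550535/10 ≈ 159.70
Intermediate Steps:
Y(r) = (-9 + r)/(2*r) (Y(r) = (-9 + r)/((2*r)) = (-9 + r)*(1/(2*r)) = (-9 + r)/(2*r))
√((34 + Y(10))*67 + 23224) = √((34 + (½)*(-9 + 10)/10)*67 + 23224) = √((34 + (½)*(⅒)*1)*67 + 23224) = √((34 + 1/20)*67 + 23224) = √((681/20)*67 + 23224) = √(45627/20 + 23224) = √(510107/20) = √2550535/10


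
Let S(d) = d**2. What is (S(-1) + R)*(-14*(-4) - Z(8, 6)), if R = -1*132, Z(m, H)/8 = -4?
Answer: -11528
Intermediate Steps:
Z(m, H) = -32 (Z(m, H) = 8*(-4) = -32)
R = -132
(S(-1) + R)*(-14*(-4) - Z(8, 6)) = ((-1)**2 - 132)*(-14*(-4) - 1*(-32)) = (1 - 132)*(56 + 32) = -131*88 = -11528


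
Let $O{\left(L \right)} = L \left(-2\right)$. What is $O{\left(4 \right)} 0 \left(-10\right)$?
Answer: $0$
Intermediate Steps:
$O{\left(L \right)} = - 2 L$
$O{\left(4 \right)} 0 \left(-10\right) = \left(-2\right) 4 \cdot 0 \left(-10\right) = \left(-8\right) 0 \left(-10\right) = 0 \left(-10\right) = 0$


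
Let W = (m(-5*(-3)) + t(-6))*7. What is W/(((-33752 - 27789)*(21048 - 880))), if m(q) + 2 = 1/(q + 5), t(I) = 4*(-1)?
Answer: 833/24823177760 ≈ 3.3557e-8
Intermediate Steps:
t(I) = -4
m(q) = -2 + 1/(5 + q) (m(q) = -2 + 1/(q + 5) = -2 + 1/(5 + q))
W = -833/20 (W = ((-9 - (-10)*(-3))/(5 - 5*(-3)) - 4)*7 = ((-9 - 2*15)/(5 + 15) - 4)*7 = ((-9 - 30)/20 - 4)*7 = ((1/20)*(-39) - 4)*7 = (-39/20 - 4)*7 = -119/20*7 = -833/20 ≈ -41.650)
W/(((-33752 - 27789)*(21048 - 880))) = -833*1/((-33752 - 27789)*(21048 - 880))/20 = -833/(20*((-61541*20168))) = -833/20/(-1241158888) = -833/20*(-1/1241158888) = 833/24823177760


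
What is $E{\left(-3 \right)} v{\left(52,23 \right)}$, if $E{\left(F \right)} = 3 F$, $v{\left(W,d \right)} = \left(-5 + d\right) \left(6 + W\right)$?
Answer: $-9396$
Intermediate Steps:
$E{\left(-3 \right)} v{\left(52,23 \right)} = 3 \left(-3\right) \left(-30 - 260 + 6 \cdot 23 + 52 \cdot 23\right) = - 9 \left(-30 - 260 + 138 + 1196\right) = \left(-9\right) 1044 = -9396$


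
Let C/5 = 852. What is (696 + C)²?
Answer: 24561936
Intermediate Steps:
C = 4260 (C = 5*852 = 4260)
(696 + C)² = (696 + 4260)² = 4956² = 24561936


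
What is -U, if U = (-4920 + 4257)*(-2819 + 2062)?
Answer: -501891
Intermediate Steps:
U = 501891 (U = -663*(-757) = 501891)
-U = -1*501891 = -501891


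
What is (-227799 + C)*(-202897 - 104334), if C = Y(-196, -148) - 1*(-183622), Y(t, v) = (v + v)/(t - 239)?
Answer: 5903965650469/435 ≈ 1.3572e+10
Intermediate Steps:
Y(t, v) = 2*v/(-239 + t) (Y(t, v) = (2*v)/(-239 + t) = 2*v/(-239 + t))
C = 79875866/435 (C = 2*(-148)/(-239 - 196) - 1*(-183622) = 2*(-148)/(-435) + 183622 = 2*(-148)*(-1/435) + 183622 = 296/435 + 183622 = 79875866/435 ≈ 1.8362e+5)
(-227799 + C)*(-202897 - 104334) = (-227799 + 79875866/435)*(-202897 - 104334) = -19216699/435*(-307231) = 5903965650469/435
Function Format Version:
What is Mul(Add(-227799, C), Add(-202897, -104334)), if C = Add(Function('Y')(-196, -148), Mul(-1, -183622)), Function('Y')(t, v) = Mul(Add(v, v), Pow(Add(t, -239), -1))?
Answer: Rational(5903965650469, 435) ≈ 1.3572e+10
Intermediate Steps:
Function('Y')(t, v) = Mul(2, v, Pow(Add(-239, t), -1)) (Function('Y')(t, v) = Mul(Mul(2, v), Pow(Add(-239, t), -1)) = Mul(2, v, Pow(Add(-239, t), -1)))
C = Rational(79875866, 435) (C = Add(Mul(2, -148, Pow(Add(-239, -196), -1)), Mul(-1, -183622)) = Add(Mul(2, -148, Pow(-435, -1)), 183622) = Add(Mul(2, -148, Rational(-1, 435)), 183622) = Add(Rational(296, 435), 183622) = Rational(79875866, 435) ≈ 1.8362e+5)
Mul(Add(-227799, C), Add(-202897, -104334)) = Mul(Add(-227799, Rational(79875866, 435)), Add(-202897, -104334)) = Mul(Rational(-19216699, 435), -307231) = Rational(5903965650469, 435)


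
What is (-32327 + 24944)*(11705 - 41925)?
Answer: 223114260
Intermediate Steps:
(-32327 + 24944)*(11705 - 41925) = -7383*(-30220) = 223114260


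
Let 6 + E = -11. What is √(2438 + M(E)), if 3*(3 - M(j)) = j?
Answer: 2*√5505/3 ≈ 49.464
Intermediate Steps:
E = -17 (E = -6 - 11 = -17)
M(j) = 3 - j/3
√(2438 + M(E)) = √(2438 + (3 - ⅓*(-17))) = √(2438 + (3 + 17/3)) = √(2438 + 26/3) = √(7340/3) = 2*√5505/3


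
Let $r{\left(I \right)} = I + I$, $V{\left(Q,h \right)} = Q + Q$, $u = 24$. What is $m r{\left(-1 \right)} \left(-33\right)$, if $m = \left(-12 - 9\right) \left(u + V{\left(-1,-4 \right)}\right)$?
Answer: $-30492$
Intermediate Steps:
$V{\left(Q,h \right)} = 2 Q$
$r{\left(I \right)} = 2 I$
$m = -462$ ($m = \left(-12 - 9\right) \left(24 + 2 \left(-1\right)\right) = - 21 \left(24 - 2\right) = \left(-21\right) 22 = -462$)
$m r{\left(-1 \right)} \left(-33\right) = - 462 \cdot 2 \left(-1\right) \left(-33\right) = \left(-462\right) \left(-2\right) \left(-33\right) = 924 \left(-33\right) = -30492$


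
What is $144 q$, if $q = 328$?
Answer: $47232$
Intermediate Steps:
$144 q = 144 \cdot 328 = 47232$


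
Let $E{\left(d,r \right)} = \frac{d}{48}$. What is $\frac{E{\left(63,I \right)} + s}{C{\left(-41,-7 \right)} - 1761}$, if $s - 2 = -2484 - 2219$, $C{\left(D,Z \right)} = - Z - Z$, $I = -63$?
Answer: $\frac{75195}{27952} \approx 2.6901$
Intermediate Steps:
$C{\left(D,Z \right)} = - 2 Z$
$E{\left(d,r \right)} = \frac{d}{48}$ ($E{\left(d,r \right)} = d \frac{1}{48} = \frac{d}{48}$)
$s = -4701$ ($s = 2 - 4703 = -4701$)
$\frac{E{\left(63,I \right)} + s}{C{\left(-41,-7 \right)} - 1761} = \frac{\frac{1}{48} \cdot 63 - 4701}{\left(-2\right) \left(-7\right) - 1761} = \frac{\frac{21}{16} - 4701}{14 - 1761} = - \frac{75195}{16 \left(-1747\right)} = \left(- \frac{75195}{16}\right) \left(- \frac{1}{1747}\right) = \frac{75195}{27952}$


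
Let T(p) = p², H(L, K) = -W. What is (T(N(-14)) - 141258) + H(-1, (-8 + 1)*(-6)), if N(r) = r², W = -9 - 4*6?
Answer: -102809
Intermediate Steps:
W = -33 (W = -9 - 24 = -33)
H(L, K) = 33 (H(L, K) = -1*(-33) = 33)
(T(N(-14)) - 141258) + H(-1, (-8 + 1)*(-6)) = (((-14)²)² - 141258) + 33 = (196² - 141258) + 33 = (38416 - 141258) + 33 = -102842 + 33 = -102809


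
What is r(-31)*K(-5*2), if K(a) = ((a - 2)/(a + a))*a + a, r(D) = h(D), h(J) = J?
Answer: 496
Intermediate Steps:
r(D) = D
K(a) = -1 + 3*a/2 (K(a) = ((-2 + a)/((2*a)))*a + a = ((-2 + a)*(1/(2*a)))*a + a = ((-2 + a)/(2*a))*a + a = (-1 + a/2) + a = -1 + 3*a/2)
r(-31)*K(-5*2) = -31*(-1 + 3*(-5*2)/2) = -31*(-1 + (3/2)*(-10)) = -31*(-1 - 15) = -31*(-16) = 496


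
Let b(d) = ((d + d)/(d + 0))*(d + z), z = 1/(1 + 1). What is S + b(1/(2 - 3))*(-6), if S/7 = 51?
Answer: 363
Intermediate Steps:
S = 357 (S = 7*51 = 357)
z = ½ (z = 1/2 = ½ ≈ 0.50000)
b(d) = 1 + 2*d (b(d) = ((d + d)/(d + 0))*(d + ½) = ((2*d)/d)*(½ + d) = 2*(½ + d) = 1 + 2*d)
S + b(1/(2 - 3))*(-6) = 357 + (1 + 2/(2 - 3))*(-6) = 357 + (1 + 2/(-1))*(-6) = 357 + (1 + 2*(-1))*(-6) = 357 + (1 - 2)*(-6) = 357 - 1*(-6) = 357 + 6 = 363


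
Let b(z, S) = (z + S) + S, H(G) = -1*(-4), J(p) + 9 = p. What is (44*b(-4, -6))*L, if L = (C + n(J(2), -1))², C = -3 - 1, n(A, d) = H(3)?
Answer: 0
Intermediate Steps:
J(p) = -9 + p
H(G) = 4
b(z, S) = z + 2*S (b(z, S) = (S + z) + S = z + 2*S)
n(A, d) = 4
C = -4
L = 0 (L = (-4 + 4)² = 0² = 0)
(44*b(-4, -6))*L = (44*(-4 + 2*(-6)))*0 = (44*(-4 - 12))*0 = (44*(-16))*0 = -704*0 = 0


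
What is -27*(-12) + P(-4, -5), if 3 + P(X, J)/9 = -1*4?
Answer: 261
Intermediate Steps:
P(X, J) = -63 (P(X, J) = -27 + 9*(-1*4) = -27 + 9*(-4) = -27 - 36 = -63)
-27*(-12) + P(-4, -5) = -27*(-12) - 63 = 324 - 63 = 261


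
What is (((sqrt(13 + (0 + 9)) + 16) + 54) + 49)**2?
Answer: (119 + sqrt(22))**2 ≈ 15299.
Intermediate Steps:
(((sqrt(13 + (0 + 9)) + 16) + 54) + 49)**2 = (((sqrt(13 + 9) + 16) + 54) + 49)**2 = (((sqrt(22) + 16) + 54) + 49)**2 = (((16 + sqrt(22)) + 54) + 49)**2 = ((70 + sqrt(22)) + 49)**2 = (119 + sqrt(22))**2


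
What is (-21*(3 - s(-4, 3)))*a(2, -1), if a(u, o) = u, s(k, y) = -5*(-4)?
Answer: 714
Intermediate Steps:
s(k, y) = 20
(-21*(3 - s(-4, 3)))*a(2, -1) = -21*(3 - 1*20)*2 = -21*(3 - 20)*2 = -21*(-17)*2 = 357*2 = 714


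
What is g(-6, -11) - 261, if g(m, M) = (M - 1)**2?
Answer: -117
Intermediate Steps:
g(m, M) = (-1 + M)**2
g(-6, -11) - 261 = (-1 - 11)**2 - 261 = (-12)**2 - 261 = 144 - 261 = -117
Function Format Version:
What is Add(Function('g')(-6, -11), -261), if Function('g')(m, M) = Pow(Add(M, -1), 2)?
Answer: -117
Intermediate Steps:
Function('g')(m, M) = Pow(Add(-1, M), 2)
Add(Function('g')(-6, -11), -261) = Add(Pow(Add(-1, -11), 2), -261) = Add(Pow(-12, 2), -261) = Add(144, -261) = -117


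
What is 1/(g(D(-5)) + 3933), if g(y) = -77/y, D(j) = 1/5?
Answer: 1/3548 ≈ 0.00028185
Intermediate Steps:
D(j) = 1/5
1/(g(D(-5)) + 3933) = 1/(-77/1/5 + 3933) = 1/(-77*5 + 3933) = 1/(-385 + 3933) = 1/3548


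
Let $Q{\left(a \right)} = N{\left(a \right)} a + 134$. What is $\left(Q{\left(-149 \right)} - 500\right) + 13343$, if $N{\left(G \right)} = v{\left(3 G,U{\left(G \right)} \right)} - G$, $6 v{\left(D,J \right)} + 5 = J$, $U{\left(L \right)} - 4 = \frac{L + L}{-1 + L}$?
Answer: $- \frac{2080913}{225} \approx -9248.5$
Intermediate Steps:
$U{\left(L \right)} = 4 + \frac{2 L}{-1 + L}$ ($U{\left(L \right)} = 4 + \frac{L + L}{-1 + L} = 4 + \frac{2 L}{-1 + L}$)
$v{\left(D,J \right)} = - \frac{5}{6} + \frac{J}{6}$
$N{\left(G \right)} = - \frac{5}{6} - G + \frac{-2 + 3 G}{3 \left(-1 + G\right)}$ ($N{\left(G \right)} = \left(- \frac{5}{6} + \frac{2 \frac{1}{-1 + G} \left(-2 + 3 G\right)}{6}\right) - G = \left(- \frac{5}{6} + \frac{-2 + 3 G}{3 \left(-1 + G\right)}\right) - G = - \frac{5}{6} - G + \frac{-2 + 3 G}{3 \left(-1 + G\right)}$)
$Q{\left(a \right)} = 134 + \frac{a \left(1 - 6 a^{2} + 7 a\right)}{6 \left(-1 + a\right)}$ ($Q{\left(a \right)} = \frac{1 - 6 a^{2} + 7 a}{6 \left(-1 + a\right)} a + 134 = \frac{a \left(1 - 6 a^{2} + 7 a\right)}{6 \left(-1 + a\right)} + 134 = 134 + \frac{a \left(1 - 6 a^{2} + 7 a\right)}{6 \left(-1 + a\right)}$)
$\left(Q{\left(-149 \right)} - 500\right) + 13343 = \left(\frac{-804 - 6 \left(-149\right)^{3} + 7 \left(-149\right)^{2} + 805 \left(-149\right)}{6 \left(-1 - 149\right)} - 500\right) + 13343 = \left(\frac{-804 - -19847694 + 7 \cdot 22201 - 119945}{6 \left(-150\right)} - 500\right) + 13343 = \left(\frac{1}{6} \left(- \frac{1}{150}\right) \left(-804 + 19847694 + 155407 - 119945\right) - 500\right) + 13343 = \left(\frac{1}{6} \left(- \frac{1}{150}\right) 19882352 - 500\right) + 13343 = \left(- \frac{4970588}{225} - 500\right) + 13343 = - \frac{5083088}{225} + 13343 = - \frac{2080913}{225}$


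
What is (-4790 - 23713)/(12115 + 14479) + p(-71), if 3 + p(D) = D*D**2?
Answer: -9518393419/26594 ≈ -3.5792e+5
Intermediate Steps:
p(D) = -3 + D**3 (p(D) = -3 + D*D**2 = -3 + D**3)
(-4790 - 23713)/(12115 + 14479) + p(-71) = (-4790 - 23713)/(12115 + 14479) + (-3 + (-71)**3) = -28503/26594 + (-3 - 357911) = -28503*1/26594 - 357914 = -28503/26594 - 357914 = -9518393419/26594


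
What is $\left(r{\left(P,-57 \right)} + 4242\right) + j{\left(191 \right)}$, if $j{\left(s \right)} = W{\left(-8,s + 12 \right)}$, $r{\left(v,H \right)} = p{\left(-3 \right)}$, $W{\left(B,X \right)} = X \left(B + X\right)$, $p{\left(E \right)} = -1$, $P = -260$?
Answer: $43826$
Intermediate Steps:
$r{\left(v,H \right)} = -1$
$j{\left(s \right)} = \left(4 + s\right) \left(12 + s\right)$ ($j{\left(s \right)} = \left(s + 12\right) \left(-8 + \left(s + 12\right)\right) = \left(12 + s\right) \left(-8 + \left(12 + s\right)\right) = \left(12 + s\right) \left(4 + s\right) = \left(4 + s\right) \left(12 + s\right)$)
$\left(r{\left(P,-57 \right)} + 4242\right) + j{\left(191 \right)} = \left(-1 + 4242\right) + \left(4 + 191\right) \left(12 + 191\right) = 4241 + 195 \cdot 203 = 4241 + 39585 = 43826$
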